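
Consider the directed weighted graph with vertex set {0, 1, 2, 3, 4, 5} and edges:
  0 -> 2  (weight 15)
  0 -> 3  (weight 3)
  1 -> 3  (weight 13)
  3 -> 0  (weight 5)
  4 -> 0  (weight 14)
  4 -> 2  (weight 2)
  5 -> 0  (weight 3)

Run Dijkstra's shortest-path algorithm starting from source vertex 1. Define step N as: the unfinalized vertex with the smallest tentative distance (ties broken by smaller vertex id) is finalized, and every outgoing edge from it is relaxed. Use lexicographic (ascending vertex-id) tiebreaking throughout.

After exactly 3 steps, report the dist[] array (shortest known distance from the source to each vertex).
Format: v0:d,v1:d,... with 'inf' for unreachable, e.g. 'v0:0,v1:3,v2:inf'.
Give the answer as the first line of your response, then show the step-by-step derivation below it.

v0:18,v1:0,v2:33,v3:13,v4:inf,v5:inf

step 1: dist = v0:inf,v1:0,v2:inf,v3:13,v4:inf,v5:inf
step 2: dist = v0:18,v1:0,v2:inf,v3:13,v4:inf,v5:inf
step 3: dist = v0:18,v1:0,v2:33,v3:13,v4:inf,v5:inf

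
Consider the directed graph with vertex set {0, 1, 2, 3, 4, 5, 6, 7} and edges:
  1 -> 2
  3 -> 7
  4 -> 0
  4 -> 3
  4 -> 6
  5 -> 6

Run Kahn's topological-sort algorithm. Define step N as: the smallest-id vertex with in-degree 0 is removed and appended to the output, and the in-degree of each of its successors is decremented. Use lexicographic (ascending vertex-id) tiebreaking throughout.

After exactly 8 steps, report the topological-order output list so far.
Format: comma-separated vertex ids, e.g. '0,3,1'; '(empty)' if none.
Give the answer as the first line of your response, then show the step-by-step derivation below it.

1,2,4,0,3,5,6,7

step 1: output 1; order=[1]; indeg=(1,0,0,1,0,0,2,1)
step 2: output 2; order=[1,2]; indeg=(1,0,0,1,0,0,2,1)
step 3: output 4; order=[1,2,4]; indeg=(0,0,0,0,0,0,1,1)
step 4: output 0; order=[1,2,4,0]; indeg=(0,0,0,0,0,0,1,1)
step 5: output 3; order=[1,2,4,0,3]; indeg=(0,0,0,0,0,0,1,0)
step 6: output 5; order=[1,2,4,0,3,5]; indeg=(0,0,0,0,0,0,0,0)
step 7: output 6; order=[1,2,4,0,3,5,6]; indeg=(0,0,0,0,0,0,0,0)
step 8: output 7; order=[1,2,4,0,3,5,6,7]; indeg=(0,0,0,0,0,0,0,0)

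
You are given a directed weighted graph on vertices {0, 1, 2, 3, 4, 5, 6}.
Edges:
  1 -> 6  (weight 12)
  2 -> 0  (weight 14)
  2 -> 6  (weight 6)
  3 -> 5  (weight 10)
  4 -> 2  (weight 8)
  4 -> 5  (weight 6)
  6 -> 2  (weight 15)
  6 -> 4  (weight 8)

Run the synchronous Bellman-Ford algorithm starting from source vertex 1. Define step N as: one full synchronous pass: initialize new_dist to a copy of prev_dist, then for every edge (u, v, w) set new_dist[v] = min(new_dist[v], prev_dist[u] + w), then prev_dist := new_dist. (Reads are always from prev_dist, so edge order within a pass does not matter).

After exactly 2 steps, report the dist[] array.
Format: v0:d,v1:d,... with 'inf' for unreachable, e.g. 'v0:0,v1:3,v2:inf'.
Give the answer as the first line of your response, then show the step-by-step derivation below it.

v0:inf,v1:0,v2:27,v3:inf,v4:20,v5:inf,v6:12

step 1: dist = v0:inf,v1:0,v2:inf,v3:inf,v4:inf,v5:inf,v6:12
step 2: dist = v0:inf,v1:0,v2:27,v3:inf,v4:20,v5:inf,v6:12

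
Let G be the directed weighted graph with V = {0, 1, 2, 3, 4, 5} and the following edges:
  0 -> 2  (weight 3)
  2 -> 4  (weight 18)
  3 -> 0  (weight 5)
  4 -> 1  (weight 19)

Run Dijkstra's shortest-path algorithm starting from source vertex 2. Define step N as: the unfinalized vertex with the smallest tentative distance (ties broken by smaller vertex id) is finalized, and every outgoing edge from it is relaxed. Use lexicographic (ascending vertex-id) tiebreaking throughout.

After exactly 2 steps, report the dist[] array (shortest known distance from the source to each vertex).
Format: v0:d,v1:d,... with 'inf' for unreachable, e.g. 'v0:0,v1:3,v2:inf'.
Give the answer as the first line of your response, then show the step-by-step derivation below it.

v0:inf,v1:37,v2:0,v3:inf,v4:18,v5:inf

step 1: dist = v0:inf,v1:inf,v2:0,v3:inf,v4:18,v5:inf
step 2: dist = v0:inf,v1:37,v2:0,v3:inf,v4:18,v5:inf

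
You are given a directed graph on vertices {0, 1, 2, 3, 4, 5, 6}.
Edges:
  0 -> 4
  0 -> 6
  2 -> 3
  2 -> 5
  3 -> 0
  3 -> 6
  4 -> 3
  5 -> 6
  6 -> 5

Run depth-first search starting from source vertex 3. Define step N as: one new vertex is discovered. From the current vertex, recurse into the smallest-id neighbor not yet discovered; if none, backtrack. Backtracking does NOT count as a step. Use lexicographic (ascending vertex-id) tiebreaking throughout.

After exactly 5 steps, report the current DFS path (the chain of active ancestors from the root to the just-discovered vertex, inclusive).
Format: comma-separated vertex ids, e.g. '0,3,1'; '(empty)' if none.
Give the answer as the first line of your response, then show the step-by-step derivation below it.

3,0,6,5

step 1: discover 3; path=3; order=3
step 2: discover 0; path=3>0; order=3,0
step 3: discover 4; path=3>0>4; order=3,0,4
step 4: discover 6; path=3>0>6; order=3,0,4,6
step 5: discover 5; path=3>0>6>5; order=3,0,4,6,5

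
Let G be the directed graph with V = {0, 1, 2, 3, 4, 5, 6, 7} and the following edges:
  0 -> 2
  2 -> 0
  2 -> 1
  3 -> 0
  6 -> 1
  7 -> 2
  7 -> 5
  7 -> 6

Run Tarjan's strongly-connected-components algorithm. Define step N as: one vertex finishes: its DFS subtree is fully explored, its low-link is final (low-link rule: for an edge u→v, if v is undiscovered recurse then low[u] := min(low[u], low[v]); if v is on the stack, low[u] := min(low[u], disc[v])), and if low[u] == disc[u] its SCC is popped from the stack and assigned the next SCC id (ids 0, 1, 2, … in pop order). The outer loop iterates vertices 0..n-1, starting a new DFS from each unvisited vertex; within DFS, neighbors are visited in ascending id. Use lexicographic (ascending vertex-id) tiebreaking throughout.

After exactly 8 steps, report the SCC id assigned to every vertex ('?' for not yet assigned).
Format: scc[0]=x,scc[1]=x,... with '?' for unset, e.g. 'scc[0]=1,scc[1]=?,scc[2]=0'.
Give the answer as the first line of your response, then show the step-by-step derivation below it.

scc[0]=1,scc[1]=0,scc[2]=1,scc[3]=2,scc[4]=3,scc[5]=4,scc[6]=5,scc[7]=6

step 1: low=(low[0]=0,low[1]=2,low[2]=0,low[3]=?,low[4]=?,low[5]=?,low[6]=?,low[7]=?); scc=(scc[0]=?,scc[1]=0,scc[2]=?,scc[3]=?,scc[4]=?,scc[5]=?,scc[6]=?,scc[7]=?)
step 2: low=(low[0]=0,low[1]=2,low[2]=0,low[3]=?,low[4]=?,low[5]=?,low[6]=?,low[7]=?); scc=(scc[0]=?,scc[1]=0,scc[2]=?,scc[3]=?,scc[4]=?,scc[5]=?,scc[6]=?,scc[7]=?)
step 3: low=(low[0]=0,low[1]=2,low[2]=0,low[3]=?,low[4]=?,low[5]=?,low[6]=?,low[7]=?); scc=(scc[0]=1,scc[1]=0,scc[2]=1,scc[3]=?,scc[4]=?,scc[5]=?,scc[6]=?,scc[7]=?)
step 4: low=(low[0]=0,low[1]=2,low[2]=0,low[3]=3,low[4]=?,low[5]=?,low[6]=?,low[7]=?); scc=(scc[0]=1,scc[1]=0,scc[2]=1,scc[3]=2,scc[4]=?,scc[5]=?,scc[6]=?,scc[7]=?)
step 5: low=(low[0]=0,low[1]=2,low[2]=0,low[3]=3,low[4]=4,low[5]=?,low[6]=?,low[7]=?); scc=(scc[0]=1,scc[1]=0,scc[2]=1,scc[3]=2,scc[4]=3,scc[5]=?,scc[6]=?,scc[7]=?)
step 6: low=(low[0]=0,low[1]=2,low[2]=0,low[3]=3,low[4]=4,low[5]=5,low[6]=?,low[7]=?); scc=(scc[0]=1,scc[1]=0,scc[2]=1,scc[3]=2,scc[4]=3,scc[5]=4,scc[6]=?,scc[7]=?)
step 7: low=(low[0]=0,low[1]=2,low[2]=0,low[3]=3,low[4]=4,low[5]=5,low[6]=6,low[7]=?); scc=(scc[0]=1,scc[1]=0,scc[2]=1,scc[3]=2,scc[4]=3,scc[5]=4,scc[6]=5,scc[7]=?)
step 8: low=(low[0]=0,low[1]=2,low[2]=0,low[3]=3,low[4]=4,low[5]=5,low[6]=6,low[7]=7); scc=(scc[0]=1,scc[1]=0,scc[2]=1,scc[3]=2,scc[4]=3,scc[5]=4,scc[6]=5,scc[7]=6)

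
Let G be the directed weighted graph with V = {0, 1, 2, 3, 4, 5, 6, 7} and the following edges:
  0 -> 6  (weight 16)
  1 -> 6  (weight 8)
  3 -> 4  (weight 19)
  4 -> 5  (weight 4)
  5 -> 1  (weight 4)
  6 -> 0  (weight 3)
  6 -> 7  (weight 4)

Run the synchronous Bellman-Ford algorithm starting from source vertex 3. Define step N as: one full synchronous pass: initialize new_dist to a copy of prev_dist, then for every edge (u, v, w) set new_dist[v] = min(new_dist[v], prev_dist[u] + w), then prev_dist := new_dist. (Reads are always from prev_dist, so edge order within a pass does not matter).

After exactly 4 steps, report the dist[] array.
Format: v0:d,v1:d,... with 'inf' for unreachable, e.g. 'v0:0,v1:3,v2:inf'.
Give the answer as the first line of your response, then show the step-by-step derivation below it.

v0:inf,v1:27,v2:inf,v3:0,v4:19,v5:23,v6:35,v7:inf

step 1: dist = v0:inf,v1:inf,v2:inf,v3:0,v4:19,v5:inf,v6:inf,v7:inf
step 2: dist = v0:inf,v1:inf,v2:inf,v3:0,v4:19,v5:23,v6:inf,v7:inf
step 3: dist = v0:inf,v1:27,v2:inf,v3:0,v4:19,v5:23,v6:inf,v7:inf
step 4: dist = v0:inf,v1:27,v2:inf,v3:0,v4:19,v5:23,v6:35,v7:inf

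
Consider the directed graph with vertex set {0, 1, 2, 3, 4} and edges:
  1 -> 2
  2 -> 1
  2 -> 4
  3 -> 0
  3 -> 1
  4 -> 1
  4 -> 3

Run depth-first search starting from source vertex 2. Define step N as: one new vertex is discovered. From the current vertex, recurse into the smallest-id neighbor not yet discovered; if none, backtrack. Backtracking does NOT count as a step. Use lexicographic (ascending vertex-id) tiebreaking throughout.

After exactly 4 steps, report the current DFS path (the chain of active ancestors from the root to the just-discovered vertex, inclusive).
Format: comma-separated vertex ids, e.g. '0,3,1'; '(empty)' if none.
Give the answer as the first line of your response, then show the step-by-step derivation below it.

2,4,3

step 1: discover 2; path=2; order=2
step 2: discover 1; path=2>1; order=2,1
step 3: discover 4; path=2>4; order=2,1,4
step 4: discover 3; path=2>4>3; order=2,1,4,3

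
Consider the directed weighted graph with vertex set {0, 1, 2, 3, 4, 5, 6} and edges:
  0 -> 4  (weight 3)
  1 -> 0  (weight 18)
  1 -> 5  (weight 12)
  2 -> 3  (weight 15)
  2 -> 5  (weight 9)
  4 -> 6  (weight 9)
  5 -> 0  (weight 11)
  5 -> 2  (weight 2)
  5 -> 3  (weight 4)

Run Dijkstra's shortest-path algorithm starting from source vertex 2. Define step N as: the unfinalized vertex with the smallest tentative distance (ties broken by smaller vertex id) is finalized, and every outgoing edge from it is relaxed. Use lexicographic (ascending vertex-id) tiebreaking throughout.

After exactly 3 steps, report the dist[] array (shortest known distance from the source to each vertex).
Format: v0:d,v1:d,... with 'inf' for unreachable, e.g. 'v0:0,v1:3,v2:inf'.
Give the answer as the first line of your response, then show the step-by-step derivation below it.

v0:20,v1:inf,v2:0,v3:13,v4:inf,v5:9,v6:inf

step 1: dist = v0:inf,v1:inf,v2:0,v3:15,v4:inf,v5:9,v6:inf
step 2: dist = v0:20,v1:inf,v2:0,v3:13,v4:inf,v5:9,v6:inf
step 3: dist = v0:20,v1:inf,v2:0,v3:13,v4:inf,v5:9,v6:inf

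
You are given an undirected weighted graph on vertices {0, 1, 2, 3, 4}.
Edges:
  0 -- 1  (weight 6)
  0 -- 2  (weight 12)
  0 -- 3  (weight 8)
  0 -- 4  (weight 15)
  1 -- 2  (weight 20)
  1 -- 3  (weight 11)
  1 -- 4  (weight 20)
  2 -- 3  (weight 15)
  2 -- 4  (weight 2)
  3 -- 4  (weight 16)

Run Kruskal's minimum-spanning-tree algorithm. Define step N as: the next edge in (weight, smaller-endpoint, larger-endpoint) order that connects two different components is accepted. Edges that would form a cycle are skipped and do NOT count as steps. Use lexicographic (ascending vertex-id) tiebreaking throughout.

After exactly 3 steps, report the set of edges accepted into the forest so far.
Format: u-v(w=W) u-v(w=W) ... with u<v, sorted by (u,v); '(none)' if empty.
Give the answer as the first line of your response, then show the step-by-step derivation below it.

0-1(w=6) 0-3(w=8) 2-4(w=2)

step 1: add edge 2-4 (w=2); MST = {2-4(w=2)}
step 2: add edge 0-1 (w=6); MST = {0-1(w=6) 2-4(w=2)}
step 3: add edge 0-3 (w=8); MST = {0-1(w=6) 0-3(w=8) 2-4(w=2)}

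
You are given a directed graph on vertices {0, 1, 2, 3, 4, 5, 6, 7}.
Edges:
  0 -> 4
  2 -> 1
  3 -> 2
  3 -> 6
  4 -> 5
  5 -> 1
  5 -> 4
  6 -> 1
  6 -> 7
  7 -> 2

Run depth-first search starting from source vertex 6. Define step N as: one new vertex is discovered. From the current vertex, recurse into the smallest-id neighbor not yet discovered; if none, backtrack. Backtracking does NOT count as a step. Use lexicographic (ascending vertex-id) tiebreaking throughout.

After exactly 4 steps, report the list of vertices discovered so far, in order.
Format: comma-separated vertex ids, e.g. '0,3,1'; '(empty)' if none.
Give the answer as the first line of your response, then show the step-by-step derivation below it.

6,1,7,2

step 1: discover 6; path=6; order=6
step 2: discover 1; path=6>1; order=6,1
step 3: discover 7; path=6>7; order=6,1,7
step 4: discover 2; path=6>7>2; order=6,1,7,2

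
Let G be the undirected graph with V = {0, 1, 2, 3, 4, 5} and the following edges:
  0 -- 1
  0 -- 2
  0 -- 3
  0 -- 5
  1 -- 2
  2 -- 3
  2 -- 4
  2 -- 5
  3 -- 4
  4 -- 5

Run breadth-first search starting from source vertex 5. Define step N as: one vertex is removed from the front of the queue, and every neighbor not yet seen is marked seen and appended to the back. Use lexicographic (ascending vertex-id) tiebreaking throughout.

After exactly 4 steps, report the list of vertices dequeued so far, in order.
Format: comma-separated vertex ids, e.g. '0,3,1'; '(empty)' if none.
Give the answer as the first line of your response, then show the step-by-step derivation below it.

5,0,2,4

step 1: dequeue 5; queue=[0,2,4]; order=5
step 2: dequeue 0; queue=[2,4,1,3]; order=5,0
step 3: dequeue 2; queue=[4,1,3]; order=5,0,2
step 4: dequeue 4; queue=[1,3]; order=5,0,2,4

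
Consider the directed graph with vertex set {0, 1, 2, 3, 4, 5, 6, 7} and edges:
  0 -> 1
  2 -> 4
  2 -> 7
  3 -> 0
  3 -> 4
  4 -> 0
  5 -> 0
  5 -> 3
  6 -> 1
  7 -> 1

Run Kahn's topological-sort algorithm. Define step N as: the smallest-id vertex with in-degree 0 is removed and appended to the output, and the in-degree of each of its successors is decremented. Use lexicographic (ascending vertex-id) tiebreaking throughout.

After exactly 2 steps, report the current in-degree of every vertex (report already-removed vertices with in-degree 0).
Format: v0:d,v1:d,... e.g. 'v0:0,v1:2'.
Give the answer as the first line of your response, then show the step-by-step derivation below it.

v0:2,v1:3,v2:0,v3:0,v4:1,v5:0,v6:0,v7:0

step 1: output 2; order=[2]; indeg=(3,3,0,1,1,0,0,0)
step 2: output 5; order=[2,5]; indeg=(2,3,0,0,1,0,0,0)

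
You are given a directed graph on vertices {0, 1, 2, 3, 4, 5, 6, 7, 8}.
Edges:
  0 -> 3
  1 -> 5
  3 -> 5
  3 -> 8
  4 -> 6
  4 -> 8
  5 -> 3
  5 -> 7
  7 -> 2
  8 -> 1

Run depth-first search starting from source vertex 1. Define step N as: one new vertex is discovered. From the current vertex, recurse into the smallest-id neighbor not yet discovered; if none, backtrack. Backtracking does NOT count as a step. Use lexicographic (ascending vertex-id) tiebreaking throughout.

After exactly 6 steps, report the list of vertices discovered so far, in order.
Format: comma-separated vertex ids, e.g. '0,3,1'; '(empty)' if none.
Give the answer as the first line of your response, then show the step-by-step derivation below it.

1,5,3,8,7,2

step 1: discover 1; path=1; order=1
step 2: discover 5; path=1>5; order=1,5
step 3: discover 3; path=1>5>3; order=1,5,3
step 4: discover 8; path=1>5>3>8; order=1,5,3,8
step 5: discover 7; path=1>5>7; order=1,5,3,8,7
step 6: discover 2; path=1>5>7>2; order=1,5,3,8,7,2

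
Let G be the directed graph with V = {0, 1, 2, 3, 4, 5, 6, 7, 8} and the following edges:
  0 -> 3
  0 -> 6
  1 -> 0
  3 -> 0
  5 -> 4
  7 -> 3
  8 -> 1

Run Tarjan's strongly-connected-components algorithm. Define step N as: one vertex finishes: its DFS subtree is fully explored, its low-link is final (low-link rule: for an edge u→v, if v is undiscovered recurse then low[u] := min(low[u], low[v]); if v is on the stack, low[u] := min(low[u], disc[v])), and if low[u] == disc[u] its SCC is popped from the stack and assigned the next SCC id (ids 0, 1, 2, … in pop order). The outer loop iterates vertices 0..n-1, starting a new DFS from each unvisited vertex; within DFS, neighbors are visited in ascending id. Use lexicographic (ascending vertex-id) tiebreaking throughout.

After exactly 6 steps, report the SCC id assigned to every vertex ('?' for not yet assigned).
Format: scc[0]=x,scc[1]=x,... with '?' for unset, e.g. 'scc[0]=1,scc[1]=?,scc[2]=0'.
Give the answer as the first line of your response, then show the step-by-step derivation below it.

scc[0]=1,scc[1]=2,scc[2]=3,scc[3]=1,scc[4]=4,scc[5]=?,scc[6]=0,scc[7]=?,scc[8]=?

step 1: low=(low[0]=0,low[1]=?,low[2]=?,low[3]=0,low[4]=?,low[5]=?,low[6]=?,low[7]=?,low[8]=?); scc=(scc[0]=?,scc[1]=?,scc[2]=?,scc[3]=?,scc[4]=?,scc[5]=?,scc[6]=?,scc[7]=?,scc[8]=?)
step 2: low=(low[0]=0,low[1]=?,low[2]=?,low[3]=0,low[4]=?,low[5]=?,low[6]=2,low[7]=?,low[8]=?); scc=(scc[0]=?,scc[1]=?,scc[2]=?,scc[3]=?,scc[4]=?,scc[5]=?,scc[6]=0,scc[7]=?,scc[8]=?)
step 3: low=(low[0]=0,low[1]=?,low[2]=?,low[3]=0,low[4]=?,low[5]=?,low[6]=2,low[7]=?,low[8]=?); scc=(scc[0]=1,scc[1]=?,scc[2]=?,scc[3]=1,scc[4]=?,scc[5]=?,scc[6]=0,scc[7]=?,scc[8]=?)
step 4: low=(low[0]=0,low[1]=3,low[2]=?,low[3]=0,low[4]=?,low[5]=?,low[6]=2,low[7]=?,low[8]=?); scc=(scc[0]=1,scc[1]=2,scc[2]=?,scc[3]=1,scc[4]=?,scc[5]=?,scc[6]=0,scc[7]=?,scc[8]=?)
step 5: low=(low[0]=0,low[1]=3,low[2]=4,low[3]=0,low[4]=?,low[5]=?,low[6]=2,low[7]=?,low[8]=?); scc=(scc[0]=1,scc[1]=2,scc[2]=3,scc[3]=1,scc[4]=?,scc[5]=?,scc[6]=0,scc[7]=?,scc[8]=?)
step 6: low=(low[0]=0,low[1]=3,low[2]=4,low[3]=0,low[4]=5,low[5]=?,low[6]=2,low[7]=?,low[8]=?); scc=(scc[0]=1,scc[1]=2,scc[2]=3,scc[3]=1,scc[4]=4,scc[5]=?,scc[6]=0,scc[7]=?,scc[8]=?)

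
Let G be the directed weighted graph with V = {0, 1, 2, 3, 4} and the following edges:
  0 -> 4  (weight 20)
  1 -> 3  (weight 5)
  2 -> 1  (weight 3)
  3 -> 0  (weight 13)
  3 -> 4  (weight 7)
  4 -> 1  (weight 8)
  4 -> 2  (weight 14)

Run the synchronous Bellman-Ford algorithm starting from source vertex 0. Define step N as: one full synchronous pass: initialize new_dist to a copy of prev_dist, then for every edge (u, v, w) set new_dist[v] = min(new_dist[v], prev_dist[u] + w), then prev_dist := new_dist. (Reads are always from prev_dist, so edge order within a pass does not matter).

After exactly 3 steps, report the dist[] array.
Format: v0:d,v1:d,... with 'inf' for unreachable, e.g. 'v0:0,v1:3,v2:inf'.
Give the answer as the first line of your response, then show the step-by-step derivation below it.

v0:0,v1:28,v2:34,v3:33,v4:20

step 1: dist = v0:0,v1:inf,v2:inf,v3:inf,v4:20
step 2: dist = v0:0,v1:28,v2:34,v3:inf,v4:20
step 3: dist = v0:0,v1:28,v2:34,v3:33,v4:20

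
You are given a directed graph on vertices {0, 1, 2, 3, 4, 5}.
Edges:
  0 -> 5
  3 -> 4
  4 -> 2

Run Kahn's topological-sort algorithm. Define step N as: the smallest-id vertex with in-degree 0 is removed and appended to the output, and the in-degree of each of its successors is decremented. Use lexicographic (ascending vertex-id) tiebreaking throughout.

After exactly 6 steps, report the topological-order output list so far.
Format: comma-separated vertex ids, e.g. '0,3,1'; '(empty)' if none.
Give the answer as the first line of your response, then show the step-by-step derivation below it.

0,1,3,4,2,5

step 1: output 0; order=[0]; indeg=(0,0,1,0,1,0)
step 2: output 1; order=[0,1]; indeg=(0,0,1,0,1,0)
step 3: output 3; order=[0,1,3]; indeg=(0,0,1,0,0,0)
step 4: output 4; order=[0,1,3,4]; indeg=(0,0,0,0,0,0)
step 5: output 2; order=[0,1,3,4,2]; indeg=(0,0,0,0,0,0)
step 6: output 5; order=[0,1,3,4,2,5]; indeg=(0,0,0,0,0,0)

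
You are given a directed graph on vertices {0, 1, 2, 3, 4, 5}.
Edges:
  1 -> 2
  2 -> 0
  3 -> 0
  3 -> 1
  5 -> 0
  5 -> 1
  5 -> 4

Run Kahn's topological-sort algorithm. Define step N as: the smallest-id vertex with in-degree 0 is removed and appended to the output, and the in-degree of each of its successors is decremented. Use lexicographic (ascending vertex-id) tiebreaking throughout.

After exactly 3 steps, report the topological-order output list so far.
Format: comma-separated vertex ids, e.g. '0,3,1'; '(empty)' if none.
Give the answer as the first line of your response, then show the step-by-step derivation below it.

3,5,1

step 1: output 3; order=[3]; indeg=(2,1,1,0,1,0)
step 2: output 5; order=[3,5]; indeg=(1,0,1,0,0,0)
step 3: output 1; order=[3,5,1]; indeg=(1,0,0,0,0,0)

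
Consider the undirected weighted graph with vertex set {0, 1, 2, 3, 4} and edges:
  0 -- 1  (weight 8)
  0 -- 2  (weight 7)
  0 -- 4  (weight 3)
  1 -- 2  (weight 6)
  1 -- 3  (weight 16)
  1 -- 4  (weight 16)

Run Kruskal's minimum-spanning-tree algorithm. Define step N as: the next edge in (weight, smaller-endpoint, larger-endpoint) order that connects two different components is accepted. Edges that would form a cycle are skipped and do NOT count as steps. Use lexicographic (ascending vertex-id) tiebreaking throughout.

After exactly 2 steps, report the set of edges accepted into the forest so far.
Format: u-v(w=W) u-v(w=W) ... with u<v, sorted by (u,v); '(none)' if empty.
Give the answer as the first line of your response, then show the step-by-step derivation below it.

0-4(w=3) 1-2(w=6)

step 1: add edge 0-4 (w=3); MST = {0-4(w=3)}
step 2: add edge 1-2 (w=6); MST = {0-4(w=3) 1-2(w=6)}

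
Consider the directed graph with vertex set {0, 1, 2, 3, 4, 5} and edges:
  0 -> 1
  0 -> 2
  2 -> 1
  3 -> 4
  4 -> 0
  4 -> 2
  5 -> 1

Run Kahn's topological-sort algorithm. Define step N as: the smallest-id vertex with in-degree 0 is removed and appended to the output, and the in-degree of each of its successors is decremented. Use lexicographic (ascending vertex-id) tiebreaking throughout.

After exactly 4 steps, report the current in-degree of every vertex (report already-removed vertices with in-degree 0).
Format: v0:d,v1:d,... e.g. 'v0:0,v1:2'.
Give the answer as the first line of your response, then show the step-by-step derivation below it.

v0:0,v1:1,v2:0,v3:0,v4:0,v5:0

step 1: output 3; order=[3]; indeg=(1,3,2,0,0,0)
step 2: output 4; order=[3,4]; indeg=(0,3,1,0,0,0)
step 3: output 0; order=[3,4,0]; indeg=(0,2,0,0,0,0)
step 4: output 2; order=[3,4,0,2]; indeg=(0,1,0,0,0,0)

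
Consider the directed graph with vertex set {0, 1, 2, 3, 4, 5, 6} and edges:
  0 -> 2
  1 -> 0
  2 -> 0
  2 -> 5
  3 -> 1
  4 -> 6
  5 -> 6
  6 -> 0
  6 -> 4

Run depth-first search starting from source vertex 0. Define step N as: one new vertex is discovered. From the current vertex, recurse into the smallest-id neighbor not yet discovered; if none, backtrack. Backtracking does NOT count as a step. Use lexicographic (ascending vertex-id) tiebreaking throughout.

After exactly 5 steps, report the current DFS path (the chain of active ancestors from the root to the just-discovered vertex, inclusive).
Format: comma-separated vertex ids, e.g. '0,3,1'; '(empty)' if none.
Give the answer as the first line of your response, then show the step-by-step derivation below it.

0,2,5,6,4

step 1: discover 0; path=0; order=0
step 2: discover 2; path=0>2; order=0,2
step 3: discover 5; path=0>2>5; order=0,2,5
step 4: discover 6; path=0>2>5>6; order=0,2,5,6
step 5: discover 4; path=0>2>5>6>4; order=0,2,5,6,4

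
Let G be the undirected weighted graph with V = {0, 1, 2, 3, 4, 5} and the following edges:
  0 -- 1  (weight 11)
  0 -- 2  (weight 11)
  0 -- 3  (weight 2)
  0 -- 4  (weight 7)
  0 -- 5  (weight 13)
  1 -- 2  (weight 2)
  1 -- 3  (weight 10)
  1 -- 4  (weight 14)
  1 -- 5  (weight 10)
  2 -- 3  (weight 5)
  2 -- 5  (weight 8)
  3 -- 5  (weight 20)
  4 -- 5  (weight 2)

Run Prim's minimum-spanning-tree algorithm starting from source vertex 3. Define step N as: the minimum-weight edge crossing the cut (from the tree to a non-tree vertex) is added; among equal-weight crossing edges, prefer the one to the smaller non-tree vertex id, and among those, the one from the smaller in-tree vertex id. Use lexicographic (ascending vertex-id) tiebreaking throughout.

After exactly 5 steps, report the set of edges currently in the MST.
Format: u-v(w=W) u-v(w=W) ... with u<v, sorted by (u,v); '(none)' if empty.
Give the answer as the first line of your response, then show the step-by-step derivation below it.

0-3(w=2) 0-4(w=7) 1-2(w=2) 2-3(w=5) 4-5(w=2)

step 1: add edge 0-3 (w=2); MST = {0-3(w=2)}
step 2: add edge 2-3 (w=5); MST = {0-3(w=2) 2-3(w=5)}
step 3: add edge 1-2 (w=2); MST = {0-3(w=2) 1-2(w=2) 2-3(w=5)}
step 4: add edge 0-4 (w=7); MST = {0-3(w=2) 0-4(w=7) 1-2(w=2) 2-3(w=5)}
step 5: add edge 4-5 (w=2); MST = {0-3(w=2) 0-4(w=7) 1-2(w=2) 2-3(w=5) 4-5(w=2)}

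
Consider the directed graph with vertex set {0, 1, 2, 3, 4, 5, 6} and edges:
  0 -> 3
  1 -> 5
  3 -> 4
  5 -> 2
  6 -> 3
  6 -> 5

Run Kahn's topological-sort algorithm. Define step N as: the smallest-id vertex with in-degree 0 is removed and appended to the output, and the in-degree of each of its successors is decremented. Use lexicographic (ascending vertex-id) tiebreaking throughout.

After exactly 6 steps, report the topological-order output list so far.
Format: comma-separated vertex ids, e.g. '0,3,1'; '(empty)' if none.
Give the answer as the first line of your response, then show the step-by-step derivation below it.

0,1,6,3,4,5

step 1: output 0; order=[0]; indeg=(0,0,1,1,1,2,0)
step 2: output 1; order=[0,1]; indeg=(0,0,1,1,1,1,0)
step 3: output 6; order=[0,1,6]; indeg=(0,0,1,0,1,0,0)
step 4: output 3; order=[0,1,6,3]; indeg=(0,0,1,0,0,0,0)
step 5: output 4; order=[0,1,6,3,4]; indeg=(0,0,1,0,0,0,0)
step 6: output 5; order=[0,1,6,3,4,5]; indeg=(0,0,0,0,0,0,0)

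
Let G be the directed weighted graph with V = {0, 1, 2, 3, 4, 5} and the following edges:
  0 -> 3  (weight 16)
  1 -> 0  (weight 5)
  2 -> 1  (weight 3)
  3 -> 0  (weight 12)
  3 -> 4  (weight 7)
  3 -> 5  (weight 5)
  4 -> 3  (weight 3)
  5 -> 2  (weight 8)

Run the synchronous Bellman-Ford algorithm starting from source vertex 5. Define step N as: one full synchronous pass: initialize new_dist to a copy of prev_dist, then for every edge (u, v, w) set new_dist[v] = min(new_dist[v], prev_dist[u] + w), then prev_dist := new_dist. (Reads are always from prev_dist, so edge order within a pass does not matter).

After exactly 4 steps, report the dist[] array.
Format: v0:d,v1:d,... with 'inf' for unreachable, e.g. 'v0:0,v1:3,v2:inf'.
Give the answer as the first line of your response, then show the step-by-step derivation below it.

v0:16,v1:11,v2:8,v3:32,v4:inf,v5:0

step 1: dist = v0:inf,v1:inf,v2:8,v3:inf,v4:inf,v5:0
step 2: dist = v0:inf,v1:11,v2:8,v3:inf,v4:inf,v5:0
step 3: dist = v0:16,v1:11,v2:8,v3:inf,v4:inf,v5:0
step 4: dist = v0:16,v1:11,v2:8,v3:32,v4:inf,v5:0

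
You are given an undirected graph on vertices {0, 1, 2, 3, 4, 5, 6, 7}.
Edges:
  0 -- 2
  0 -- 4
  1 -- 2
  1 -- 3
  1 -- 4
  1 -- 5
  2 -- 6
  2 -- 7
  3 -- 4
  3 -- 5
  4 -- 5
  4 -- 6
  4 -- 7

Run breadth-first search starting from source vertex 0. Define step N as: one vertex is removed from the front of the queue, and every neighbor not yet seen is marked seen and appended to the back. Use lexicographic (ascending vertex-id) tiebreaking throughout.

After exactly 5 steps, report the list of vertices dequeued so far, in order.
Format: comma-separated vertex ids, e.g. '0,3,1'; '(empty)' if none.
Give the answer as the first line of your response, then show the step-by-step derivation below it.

0,2,4,1,6

step 1: dequeue 0; queue=[2,4]; order=0
step 2: dequeue 2; queue=[4,1,6,7]; order=0,2
step 3: dequeue 4; queue=[1,6,7,3,5]; order=0,2,4
step 4: dequeue 1; queue=[6,7,3,5]; order=0,2,4,1
step 5: dequeue 6; queue=[7,3,5]; order=0,2,4,1,6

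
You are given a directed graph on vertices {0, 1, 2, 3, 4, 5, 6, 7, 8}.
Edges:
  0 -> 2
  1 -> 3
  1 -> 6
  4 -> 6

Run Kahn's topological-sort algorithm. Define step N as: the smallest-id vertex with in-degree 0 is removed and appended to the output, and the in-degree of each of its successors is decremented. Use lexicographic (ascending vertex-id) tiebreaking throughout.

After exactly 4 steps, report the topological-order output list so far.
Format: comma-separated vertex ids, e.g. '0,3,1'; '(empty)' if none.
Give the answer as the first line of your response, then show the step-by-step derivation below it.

0,1,2,3

step 1: output 0; order=[0]; indeg=(0,0,0,1,0,0,2,0,0)
step 2: output 1; order=[0,1]; indeg=(0,0,0,0,0,0,1,0,0)
step 3: output 2; order=[0,1,2]; indeg=(0,0,0,0,0,0,1,0,0)
step 4: output 3; order=[0,1,2,3]; indeg=(0,0,0,0,0,0,1,0,0)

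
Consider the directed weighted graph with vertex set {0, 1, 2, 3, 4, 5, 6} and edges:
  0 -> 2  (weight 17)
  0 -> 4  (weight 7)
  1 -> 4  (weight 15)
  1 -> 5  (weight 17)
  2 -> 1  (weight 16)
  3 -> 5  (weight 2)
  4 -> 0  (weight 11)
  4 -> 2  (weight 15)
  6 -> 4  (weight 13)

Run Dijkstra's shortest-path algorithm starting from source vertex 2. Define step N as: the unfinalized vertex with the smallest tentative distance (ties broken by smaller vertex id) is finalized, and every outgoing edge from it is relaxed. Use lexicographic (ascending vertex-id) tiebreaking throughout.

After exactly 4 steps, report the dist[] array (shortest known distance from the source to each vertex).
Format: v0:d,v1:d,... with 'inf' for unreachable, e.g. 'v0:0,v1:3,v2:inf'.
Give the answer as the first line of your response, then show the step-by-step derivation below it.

v0:42,v1:16,v2:0,v3:inf,v4:31,v5:33,v6:inf

step 1: dist = v0:inf,v1:16,v2:0,v3:inf,v4:inf,v5:inf,v6:inf
step 2: dist = v0:inf,v1:16,v2:0,v3:inf,v4:31,v5:33,v6:inf
step 3: dist = v0:42,v1:16,v2:0,v3:inf,v4:31,v5:33,v6:inf
step 4: dist = v0:42,v1:16,v2:0,v3:inf,v4:31,v5:33,v6:inf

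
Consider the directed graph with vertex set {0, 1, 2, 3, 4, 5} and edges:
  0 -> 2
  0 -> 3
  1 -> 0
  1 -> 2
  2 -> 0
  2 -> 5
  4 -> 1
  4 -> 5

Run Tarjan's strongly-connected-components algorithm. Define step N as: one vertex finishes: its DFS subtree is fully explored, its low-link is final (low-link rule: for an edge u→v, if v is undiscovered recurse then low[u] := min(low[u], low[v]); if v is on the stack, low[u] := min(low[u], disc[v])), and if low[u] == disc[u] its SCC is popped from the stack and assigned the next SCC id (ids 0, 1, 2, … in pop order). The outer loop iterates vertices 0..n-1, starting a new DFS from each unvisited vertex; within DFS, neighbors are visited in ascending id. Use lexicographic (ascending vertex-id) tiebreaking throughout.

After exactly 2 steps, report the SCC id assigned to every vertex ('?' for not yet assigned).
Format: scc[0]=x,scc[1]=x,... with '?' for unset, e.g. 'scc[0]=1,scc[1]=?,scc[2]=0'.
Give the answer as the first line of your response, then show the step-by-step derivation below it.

scc[0]=?,scc[1]=?,scc[2]=?,scc[3]=?,scc[4]=?,scc[5]=0

step 1: low=(low[0]=0,low[1]=?,low[2]=0,low[3]=?,low[4]=?,low[5]=2); scc=(scc[0]=?,scc[1]=?,scc[2]=?,scc[3]=?,scc[4]=?,scc[5]=0)
step 2: low=(low[0]=0,low[1]=?,low[2]=0,low[3]=?,low[4]=?,low[5]=2); scc=(scc[0]=?,scc[1]=?,scc[2]=?,scc[3]=?,scc[4]=?,scc[5]=0)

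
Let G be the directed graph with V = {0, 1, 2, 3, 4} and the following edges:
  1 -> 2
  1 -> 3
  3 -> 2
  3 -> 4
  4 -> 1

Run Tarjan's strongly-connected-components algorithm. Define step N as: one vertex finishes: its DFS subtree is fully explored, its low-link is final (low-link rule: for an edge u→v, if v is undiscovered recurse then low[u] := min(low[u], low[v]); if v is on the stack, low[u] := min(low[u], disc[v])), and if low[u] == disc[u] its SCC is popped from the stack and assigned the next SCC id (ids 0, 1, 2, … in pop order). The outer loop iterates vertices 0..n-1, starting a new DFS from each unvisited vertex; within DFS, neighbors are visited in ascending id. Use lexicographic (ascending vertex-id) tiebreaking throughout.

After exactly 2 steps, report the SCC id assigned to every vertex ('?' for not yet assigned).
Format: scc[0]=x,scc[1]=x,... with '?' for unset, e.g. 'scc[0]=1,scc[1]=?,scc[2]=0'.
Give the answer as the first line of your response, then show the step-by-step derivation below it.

scc[0]=0,scc[1]=?,scc[2]=1,scc[3]=?,scc[4]=?

step 1: low=(low[0]=0,low[1]=?,low[2]=?,low[3]=?,low[4]=?); scc=(scc[0]=0,scc[1]=?,scc[2]=?,scc[3]=?,scc[4]=?)
step 2: low=(low[0]=0,low[1]=1,low[2]=2,low[3]=?,low[4]=?); scc=(scc[0]=0,scc[1]=?,scc[2]=1,scc[3]=?,scc[4]=?)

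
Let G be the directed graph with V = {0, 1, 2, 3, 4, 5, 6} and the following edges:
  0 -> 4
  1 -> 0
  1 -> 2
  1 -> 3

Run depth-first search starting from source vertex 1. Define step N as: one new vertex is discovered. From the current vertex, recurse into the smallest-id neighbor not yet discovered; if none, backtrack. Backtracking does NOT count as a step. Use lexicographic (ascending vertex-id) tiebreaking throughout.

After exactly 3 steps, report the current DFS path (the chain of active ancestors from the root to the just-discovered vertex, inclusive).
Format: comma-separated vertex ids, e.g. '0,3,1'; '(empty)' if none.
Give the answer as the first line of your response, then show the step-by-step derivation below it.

1,0,4

step 1: discover 1; path=1; order=1
step 2: discover 0; path=1>0; order=1,0
step 3: discover 4; path=1>0>4; order=1,0,4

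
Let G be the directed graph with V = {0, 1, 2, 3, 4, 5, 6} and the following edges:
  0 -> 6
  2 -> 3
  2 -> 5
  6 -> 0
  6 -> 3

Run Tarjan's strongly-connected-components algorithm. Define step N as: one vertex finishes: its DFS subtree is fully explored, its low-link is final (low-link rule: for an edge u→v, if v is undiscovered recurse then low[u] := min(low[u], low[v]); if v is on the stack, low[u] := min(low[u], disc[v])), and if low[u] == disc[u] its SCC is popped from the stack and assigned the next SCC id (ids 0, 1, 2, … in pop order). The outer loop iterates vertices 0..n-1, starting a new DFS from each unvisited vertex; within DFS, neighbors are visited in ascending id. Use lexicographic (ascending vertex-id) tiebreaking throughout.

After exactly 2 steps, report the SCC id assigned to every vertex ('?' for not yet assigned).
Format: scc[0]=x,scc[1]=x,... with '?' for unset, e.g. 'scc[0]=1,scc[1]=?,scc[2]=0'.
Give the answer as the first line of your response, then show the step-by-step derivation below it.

scc[0]=?,scc[1]=?,scc[2]=?,scc[3]=0,scc[4]=?,scc[5]=?,scc[6]=?

step 1: low=(low[0]=0,low[1]=?,low[2]=?,low[3]=2,low[4]=?,low[5]=?,low[6]=0); scc=(scc[0]=?,scc[1]=?,scc[2]=?,scc[3]=0,scc[4]=?,scc[5]=?,scc[6]=?)
step 2: low=(low[0]=0,low[1]=?,low[2]=?,low[3]=2,low[4]=?,low[5]=?,low[6]=0); scc=(scc[0]=?,scc[1]=?,scc[2]=?,scc[3]=0,scc[4]=?,scc[5]=?,scc[6]=?)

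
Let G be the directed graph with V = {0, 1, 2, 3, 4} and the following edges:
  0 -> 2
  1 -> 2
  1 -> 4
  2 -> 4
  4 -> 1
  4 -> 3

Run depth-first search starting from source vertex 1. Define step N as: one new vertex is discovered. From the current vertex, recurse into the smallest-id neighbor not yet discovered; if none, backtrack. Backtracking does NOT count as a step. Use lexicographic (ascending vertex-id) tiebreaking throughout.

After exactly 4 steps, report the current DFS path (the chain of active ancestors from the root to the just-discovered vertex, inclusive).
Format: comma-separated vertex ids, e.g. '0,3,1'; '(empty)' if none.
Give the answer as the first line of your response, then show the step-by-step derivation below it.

1,2,4,3

step 1: discover 1; path=1; order=1
step 2: discover 2; path=1>2; order=1,2
step 3: discover 4; path=1>2>4; order=1,2,4
step 4: discover 3; path=1>2>4>3; order=1,2,4,3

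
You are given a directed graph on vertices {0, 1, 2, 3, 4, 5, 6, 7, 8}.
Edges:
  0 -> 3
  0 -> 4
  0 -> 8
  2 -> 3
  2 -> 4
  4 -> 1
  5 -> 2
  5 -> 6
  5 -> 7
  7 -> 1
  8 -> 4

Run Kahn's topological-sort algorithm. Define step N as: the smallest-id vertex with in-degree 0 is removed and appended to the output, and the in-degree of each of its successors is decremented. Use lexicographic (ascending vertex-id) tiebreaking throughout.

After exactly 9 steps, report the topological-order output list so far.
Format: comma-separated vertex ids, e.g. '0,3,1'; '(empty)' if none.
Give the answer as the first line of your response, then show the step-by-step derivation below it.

0,5,2,3,6,7,8,4,1

step 1: output 0; order=[0]; indeg=(0,2,1,1,2,0,1,1,0)
step 2: output 5; order=[0,5]; indeg=(0,2,0,1,2,0,0,0,0)
step 3: output 2; order=[0,5,2]; indeg=(0,2,0,0,1,0,0,0,0)
step 4: output 3; order=[0,5,2,3]; indeg=(0,2,0,0,1,0,0,0,0)
step 5: output 6; order=[0,5,2,3,6]; indeg=(0,2,0,0,1,0,0,0,0)
step 6: output 7; order=[0,5,2,3,6,7]; indeg=(0,1,0,0,1,0,0,0,0)
step 7: output 8; order=[0,5,2,3,6,7,8]; indeg=(0,1,0,0,0,0,0,0,0)
step 8: output 4; order=[0,5,2,3,6,7,8,4]; indeg=(0,0,0,0,0,0,0,0,0)
step 9: output 1; order=[0,5,2,3,6,7,8,4,1]; indeg=(0,0,0,0,0,0,0,0,0)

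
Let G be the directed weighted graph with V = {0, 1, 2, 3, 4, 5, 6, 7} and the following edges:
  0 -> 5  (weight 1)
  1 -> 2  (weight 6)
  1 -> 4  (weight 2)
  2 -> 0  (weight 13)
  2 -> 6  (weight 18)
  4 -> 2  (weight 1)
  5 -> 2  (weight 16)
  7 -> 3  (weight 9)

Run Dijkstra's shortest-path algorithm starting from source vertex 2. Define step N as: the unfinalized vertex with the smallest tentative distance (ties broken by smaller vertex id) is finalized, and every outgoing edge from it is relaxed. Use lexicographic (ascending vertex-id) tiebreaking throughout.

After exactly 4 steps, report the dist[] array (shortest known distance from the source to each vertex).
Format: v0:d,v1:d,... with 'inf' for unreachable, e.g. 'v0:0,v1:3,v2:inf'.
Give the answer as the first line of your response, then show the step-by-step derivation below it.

v0:13,v1:inf,v2:0,v3:inf,v4:inf,v5:14,v6:18,v7:inf

step 1: dist = v0:13,v1:inf,v2:0,v3:inf,v4:inf,v5:inf,v6:18,v7:inf
step 2: dist = v0:13,v1:inf,v2:0,v3:inf,v4:inf,v5:14,v6:18,v7:inf
step 3: dist = v0:13,v1:inf,v2:0,v3:inf,v4:inf,v5:14,v6:18,v7:inf
step 4: dist = v0:13,v1:inf,v2:0,v3:inf,v4:inf,v5:14,v6:18,v7:inf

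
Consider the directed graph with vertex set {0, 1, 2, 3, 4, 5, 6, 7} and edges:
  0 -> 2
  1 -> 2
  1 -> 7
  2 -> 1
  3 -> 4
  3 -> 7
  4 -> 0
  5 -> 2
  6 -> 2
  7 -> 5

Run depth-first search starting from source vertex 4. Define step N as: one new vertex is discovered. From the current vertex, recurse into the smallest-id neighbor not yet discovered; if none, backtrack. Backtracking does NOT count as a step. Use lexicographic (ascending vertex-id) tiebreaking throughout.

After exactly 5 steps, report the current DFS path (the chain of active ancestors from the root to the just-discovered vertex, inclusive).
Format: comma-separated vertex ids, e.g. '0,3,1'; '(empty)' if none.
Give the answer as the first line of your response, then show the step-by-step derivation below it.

4,0,2,1,7

step 1: discover 4; path=4; order=4
step 2: discover 0; path=4>0; order=4,0
step 3: discover 2; path=4>0>2; order=4,0,2
step 4: discover 1; path=4>0>2>1; order=4,0,2,1
step 5: discover 7; path=4>0>2>1>7; order=4,0,2,1,7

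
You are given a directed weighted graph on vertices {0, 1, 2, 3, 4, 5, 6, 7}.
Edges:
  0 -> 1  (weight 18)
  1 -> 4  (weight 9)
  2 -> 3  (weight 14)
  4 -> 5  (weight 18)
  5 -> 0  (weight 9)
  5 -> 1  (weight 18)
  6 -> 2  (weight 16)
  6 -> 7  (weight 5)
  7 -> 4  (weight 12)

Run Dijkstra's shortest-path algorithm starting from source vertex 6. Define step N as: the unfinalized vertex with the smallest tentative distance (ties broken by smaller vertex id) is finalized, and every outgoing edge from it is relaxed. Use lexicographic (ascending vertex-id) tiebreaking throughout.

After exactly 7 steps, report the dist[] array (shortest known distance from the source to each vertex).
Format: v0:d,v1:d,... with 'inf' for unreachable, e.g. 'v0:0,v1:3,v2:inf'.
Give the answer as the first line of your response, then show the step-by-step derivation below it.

v0:44,v1:53,v2:16,v3:30,v4:17,v5:35,v6:0,v7:5

step 1: dist = v0:inf,v1:inf,v2:16,v3:inf,v4:inf,v5:inf,v6:0,v7:5
step 2: dist = v0:inf,v1:inf,v2:16,v3:inf,v4:17,v5:inf,v6:0,v7:5
step 3: dist = v0:inf,v1:inf,v2:16,v3:30,v4:17,v5:inf,v6:0,v7:5
step 4: dist = v0:inf,v1:inf,v2:16,v3:30,v4:17,v5:35,v6:0,v7:5
step 5: dist = v0:inf,v1:inf,v2:16,v3:30,v4:17,v5:35,v6:0,v7:5
step 6: dist = v0:44,v1:53,v2:16,v3:30,v4:17,v5:35,v6:0,v7:5
step 7: dist = v0:44,v1:53,v2:16,v3:30,v4:17,v5:35,v6:0,v7:5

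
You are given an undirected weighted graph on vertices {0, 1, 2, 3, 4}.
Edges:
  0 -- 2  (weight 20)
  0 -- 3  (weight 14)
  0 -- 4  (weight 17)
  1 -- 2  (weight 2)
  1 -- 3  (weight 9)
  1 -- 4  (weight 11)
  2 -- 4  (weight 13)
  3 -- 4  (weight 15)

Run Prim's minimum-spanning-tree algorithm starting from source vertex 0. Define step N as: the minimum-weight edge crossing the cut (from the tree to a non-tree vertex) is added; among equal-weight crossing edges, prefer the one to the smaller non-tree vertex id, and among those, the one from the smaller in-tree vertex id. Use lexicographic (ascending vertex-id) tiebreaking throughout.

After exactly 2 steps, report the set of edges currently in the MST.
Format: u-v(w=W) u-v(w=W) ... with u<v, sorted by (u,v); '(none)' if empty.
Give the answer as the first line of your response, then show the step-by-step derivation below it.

0-3(w=14) 1-3(w=9)

step 1: add edge 0-3 (w=14); MST = {0-3(w=14)}
step 2: add edge 1-3 (w=9); MST = {0-3(w=14) 1-3(w=9)}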